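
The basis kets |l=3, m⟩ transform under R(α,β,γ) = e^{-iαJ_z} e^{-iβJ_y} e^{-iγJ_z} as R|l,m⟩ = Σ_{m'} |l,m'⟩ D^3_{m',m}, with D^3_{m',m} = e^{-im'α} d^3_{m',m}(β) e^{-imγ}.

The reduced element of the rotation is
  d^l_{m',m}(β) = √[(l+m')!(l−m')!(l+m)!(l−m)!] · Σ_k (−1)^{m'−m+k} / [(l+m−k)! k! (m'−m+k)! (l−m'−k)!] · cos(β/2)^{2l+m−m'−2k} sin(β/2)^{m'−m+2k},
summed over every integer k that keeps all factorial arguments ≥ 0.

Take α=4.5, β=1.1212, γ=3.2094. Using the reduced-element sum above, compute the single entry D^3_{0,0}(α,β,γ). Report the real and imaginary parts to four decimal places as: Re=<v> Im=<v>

Split into d^3_{0,0}(β=1.1212) × two z-phases.
c=cos(1.121200/2)=0.846936, s=sin(1.121200/2)=0.531694; N=√[6·6·6·6]=36.000000
k∈{0,1,2,3} keeps every argument non-negative
  k=0: (−1)^0·36.0000/(36)·0.8469^6·0.5317^0 = +0.369066
  k=1: (−1)^1·36.0000/(4)·0.8469^4·0.5317^2 = -1.309090
  k=2: (−1)^2·36.0000/(4)·0.8469^2·0.5317^4 = +0.515932
  k=3: (−1)^3·36.0000/(36)·0.8469^0·0.5317^6 = -0.022593
d^3_{0,0}(1.1212) = +0.369066 -1.309090 +0.515932 -0.022593 = -0.446685
D = (+1.000000+0.000000i)·(-0.446685)·(+1.000000+0.000000i) = -0.446685+0.000000i

Re=-0.4467 Im=0.0000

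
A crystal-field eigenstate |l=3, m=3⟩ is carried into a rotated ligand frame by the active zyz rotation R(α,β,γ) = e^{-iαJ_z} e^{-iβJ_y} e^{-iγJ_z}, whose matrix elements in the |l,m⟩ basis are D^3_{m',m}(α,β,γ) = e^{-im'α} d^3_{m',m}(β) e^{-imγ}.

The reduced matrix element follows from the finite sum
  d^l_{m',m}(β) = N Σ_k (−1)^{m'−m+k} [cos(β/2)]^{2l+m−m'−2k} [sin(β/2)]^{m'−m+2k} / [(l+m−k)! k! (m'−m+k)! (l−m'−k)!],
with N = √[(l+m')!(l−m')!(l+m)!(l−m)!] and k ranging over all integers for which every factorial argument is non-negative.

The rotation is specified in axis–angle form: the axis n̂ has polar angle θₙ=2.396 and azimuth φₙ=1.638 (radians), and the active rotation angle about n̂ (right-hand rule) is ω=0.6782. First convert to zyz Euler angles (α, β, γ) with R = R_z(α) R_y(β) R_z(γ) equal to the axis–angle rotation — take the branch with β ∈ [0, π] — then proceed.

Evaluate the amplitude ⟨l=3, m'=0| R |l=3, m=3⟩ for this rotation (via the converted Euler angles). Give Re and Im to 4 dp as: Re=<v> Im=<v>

Axis–angle → zyz. n̂ = (sinθₙcosφₙ, sinθₙsinφₙ, cosθₙ) = (-0.045557, +0.676876, -0.734686), ω = 0.6782.
R = I cosω + sinω [n̂]ₓ + (1−cosω) n̂n̂ᵀ gives
  R = [+0.779163, +0.454112, +0.432074; -0.467760, +0.880093, -0.081467; -0.417260, -0.138631, +0.898151]
β = atan2(√(R₁₃²+R₂₃²), R₃₃) = 0.455250; α = atan2(R₂₃, R₁₃) mod 2π = 6.096825; γ = atan2(R₃₂, −R₃₁) mod 2π = 5.962418
Split into d^3_{0,3}(β=0.4552) × two z-phases.
Half-angle: c=0.974205, s=0.225664. N=√(6·6·720·1)=160.996894
k: max(0,(3)−(0))=3 … min(3+(3),3−(0))=3
  k=3: (−1)^0·160.9969/(36)·0.9742^3·0.2257^3 = +0.047518
d^3_{0,3}(0.4552) = +0.047518
Phases: e^{-i·(0)·6.0968}=+1.000000+0.000000i, e^{-i·(3)·5.9624}=+0.571632+0.820510i ⇒ D=+0.027163+0.038989i

Re=0.0272 Im=0.0390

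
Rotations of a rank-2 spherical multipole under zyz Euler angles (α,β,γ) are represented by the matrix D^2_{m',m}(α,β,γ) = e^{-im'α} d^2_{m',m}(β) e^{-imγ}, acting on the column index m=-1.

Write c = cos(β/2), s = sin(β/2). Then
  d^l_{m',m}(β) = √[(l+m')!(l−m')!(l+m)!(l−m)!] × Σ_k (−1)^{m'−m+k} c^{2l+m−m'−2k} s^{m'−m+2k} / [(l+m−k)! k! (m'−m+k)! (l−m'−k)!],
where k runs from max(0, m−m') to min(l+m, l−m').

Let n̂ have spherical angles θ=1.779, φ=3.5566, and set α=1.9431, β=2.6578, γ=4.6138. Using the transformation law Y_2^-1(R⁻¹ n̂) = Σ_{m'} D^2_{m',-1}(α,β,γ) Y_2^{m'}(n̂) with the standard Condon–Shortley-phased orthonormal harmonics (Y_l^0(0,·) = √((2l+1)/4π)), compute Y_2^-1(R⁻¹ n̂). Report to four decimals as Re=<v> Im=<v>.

Need the full column D^2_{m',-1} for m'=−2..2 at α=1.9431, β=2.6578, γ=4.6138.
cos(β/2)=0.239544, sin(β/2)=0.970885
d^2_{-2,-1}: single k=1 term ⇒ +0.026690;  D = -0.016068+0.021312i
d^2_{-1,-1}: k∈[0..1] ⇒ +0.003293 -0.162266 = -0.158974;  D = -0.153056-0.042972i
d^2_{0,-1}: k∈[0..1] ⇒ -0.032689 +0.536989 = +0.504300;  D = -0.049638-0.501851i
d^2_{1,-1}: k∈[0..1] ⇒ +0.162266 -0.888530 = -0.726263;  D = +0.647220-0.329493i
d^2_{2,-1}: single k=0 term ⇒ -0.438450;  D = -0.327422-0.291604i
Y_2^{m'}(θ=1.779,φ=3.5566) and Σ D·Y over m':
  (-0.0161+0.0213i)·(+0.2495-0.2729i)  (-0.1531-0.0430i)·(+0.1430-0.0630i)  (-0.0496-0.5019i)·(-0.2750+0.0000i)  (+0.6472-0.3295i)·(-0.1430-0.0630i)  (-0.3274-0.2916i)·(+0.2495+0.2729i)
Y_2^-1(R⁻¹ n̂) = -0.124567-0.004581i

Re=-0.1246 Im=-0.0046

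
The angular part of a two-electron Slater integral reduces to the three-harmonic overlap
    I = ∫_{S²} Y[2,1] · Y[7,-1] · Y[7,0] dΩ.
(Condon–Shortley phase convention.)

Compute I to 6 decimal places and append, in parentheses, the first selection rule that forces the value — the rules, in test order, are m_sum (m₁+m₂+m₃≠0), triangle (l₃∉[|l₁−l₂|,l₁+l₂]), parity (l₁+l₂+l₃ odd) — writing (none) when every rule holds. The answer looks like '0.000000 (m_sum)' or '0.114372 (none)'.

-0.026159 (none)

m-sum 0 ✓  L=16 even ✓  5≤7≤9 ✓
Π(2lᵢ+1) = 5×15×15 = 1125
triangle coeff Δ(2,7,7) = 1/185640
Σ_t [0,2]: t=0:+1/2419200 t=1:−1/518400 t=2:+1/2419200 = -1/907200
(3j)²=56/3315 [(2 7 7; 0 0 0)], sign=+1
Σ_t [0,1]: t=0:+1/1036800 t=1:−1/1209600 = 1/7257600
(3j)²=1/2210 [(2 7 7; 1 -1 0)], sign=-1
⇒ 4πI² = 420/48841
I = (-1)√(420/48841/(4π)) = -0.02615938
No selection rule forces the value: the integral is nonzero (none).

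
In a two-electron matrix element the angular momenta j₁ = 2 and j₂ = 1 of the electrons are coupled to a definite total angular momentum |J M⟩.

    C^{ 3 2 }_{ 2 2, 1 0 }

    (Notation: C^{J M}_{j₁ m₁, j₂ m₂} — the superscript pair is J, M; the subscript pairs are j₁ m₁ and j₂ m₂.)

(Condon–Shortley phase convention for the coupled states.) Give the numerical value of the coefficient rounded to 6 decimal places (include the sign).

√[7·0!4!2!/7! · 4!0!1!1!5!1!] = √(192)
  +(−1)^0/∏(0,0,0,1,4,1)! = 1/24  (running 1/24)
⟨..|..⟩ = √(192)·(1/24) = +0.577350

+√(1/3) ≈ +0.577350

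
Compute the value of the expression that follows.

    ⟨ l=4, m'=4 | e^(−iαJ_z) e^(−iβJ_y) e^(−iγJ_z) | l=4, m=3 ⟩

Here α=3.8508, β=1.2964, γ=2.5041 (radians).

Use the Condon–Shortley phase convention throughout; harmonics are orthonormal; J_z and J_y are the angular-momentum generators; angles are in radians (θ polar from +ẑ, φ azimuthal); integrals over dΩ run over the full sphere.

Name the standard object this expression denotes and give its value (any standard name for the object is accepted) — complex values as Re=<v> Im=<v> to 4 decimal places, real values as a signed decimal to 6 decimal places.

Wigner D-matrix element, Re=0.2104 Im=-0.2789

This is a Wigner D-matrix element — the rotation-matrix element ⟨l m'| R(α,β,γ) |l m⟩ in the angular-momentum basis.
Split into d^4_{4,3}(β=1.2964) × two z-phases.
Half-angle: c=0.797172, s=0.603752. N=√(40320·1·5040·1)=14255.272709
k∈{0} keeps every argument non-negative
  k=0: (−1)^1·14255.2727/(5040)·0.7972^7·0.6038^1 = -0.349355
d^4_{4,3}(1.2964) = -0.349355
Attach z-rotation phases: D = e^{-i(4)(3.8508)}·(-0.349355)·e^{-i(3)(2.5041)} = +0.210435-0.278866i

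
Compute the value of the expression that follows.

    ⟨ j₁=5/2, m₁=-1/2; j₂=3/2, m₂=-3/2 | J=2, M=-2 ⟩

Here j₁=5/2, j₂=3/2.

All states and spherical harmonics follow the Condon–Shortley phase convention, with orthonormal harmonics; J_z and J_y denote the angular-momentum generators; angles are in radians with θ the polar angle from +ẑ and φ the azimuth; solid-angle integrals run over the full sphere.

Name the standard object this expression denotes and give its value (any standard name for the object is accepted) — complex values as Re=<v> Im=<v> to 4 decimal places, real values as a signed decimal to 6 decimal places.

This is a Clebsch–Gordan (vector-coupling) coefficient.
triangle: 2!*3!*1!/7! = 12/5040
(j±m)!: 2!*3!*0!*3!*0!*4! = 1728
prefactor² = (2J+1)*Δ*N² = 144/7
  k=0: +1/(0!*2!*3!*0!*0!*1!) = 1/12
Σ = 1/12  ⇒  CG² = 144/7*(1/12)² = 1/7
CG = +√(1/7) = +0.377964

Clebsch–Gordan coefficient, +√(1/7) ≈ +0.377964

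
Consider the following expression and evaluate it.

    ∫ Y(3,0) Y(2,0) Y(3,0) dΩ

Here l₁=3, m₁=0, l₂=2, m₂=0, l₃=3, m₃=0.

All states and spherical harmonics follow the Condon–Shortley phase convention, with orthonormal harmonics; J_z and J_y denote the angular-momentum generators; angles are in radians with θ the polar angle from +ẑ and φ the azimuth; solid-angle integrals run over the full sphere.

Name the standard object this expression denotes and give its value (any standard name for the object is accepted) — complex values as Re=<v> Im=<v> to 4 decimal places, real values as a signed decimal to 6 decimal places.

Gaunt coefficient, +0.168209

This is a Gaunt coefficient — the integral of a triple product of spherical harmonics over the sphere.
Rules hold: Σm=0, L=8 even, 1≤3≤5.
N = 7·5·7 = 245
Δ = 2!·4!·2!/9! = 1/3780
Racah Σ t=0..2: t=0:+1/24 t=1:−1/4 t=2:+1/24 = -1/6
⇒ 3j(3 2 3; 0 0 0)² = 4/105, sgn +1
(m-triple is (0,0,0) — same symbol as above.)
4πI² = N·(3j₀)²·(3jₘ)² = 16/45
I = +1·√(0.355556/4π) = 0.16820883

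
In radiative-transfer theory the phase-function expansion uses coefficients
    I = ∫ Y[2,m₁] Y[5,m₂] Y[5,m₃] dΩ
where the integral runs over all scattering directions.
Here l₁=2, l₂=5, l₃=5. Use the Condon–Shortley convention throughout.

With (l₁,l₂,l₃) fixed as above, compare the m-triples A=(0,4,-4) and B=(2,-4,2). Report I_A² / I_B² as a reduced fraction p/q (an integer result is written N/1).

1/2

l's match ⇒ only the (l;m) 3-j factors differ between A and B.
A: triangle coeff Δ(2,5,5) = 1/38610; Σ_t [1,2]: t=1:−1/40320 t=2:+1/20160 = 1/40320; (3j)²=6/715 [(2 5 5; 0 4 -4)], sign=-1
B: triangle coeff Δ(2,5,5) = 1/38610; Σ_t [0,0]: t=0:+1/20160 = 1/20160; (3j)²=12/715 [(2 5 5; 2 -4 2)], sign=-1
I_A²/I_B² = (6/715)/(12/715) = 1/2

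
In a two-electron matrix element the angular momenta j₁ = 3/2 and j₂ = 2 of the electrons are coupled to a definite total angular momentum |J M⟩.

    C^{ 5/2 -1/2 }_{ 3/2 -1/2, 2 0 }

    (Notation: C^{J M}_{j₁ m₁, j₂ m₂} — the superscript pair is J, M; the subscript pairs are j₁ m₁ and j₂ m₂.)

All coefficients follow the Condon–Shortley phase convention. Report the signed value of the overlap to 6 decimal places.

−√(3/35) ≈ -0.292770

triangle: 1!·2!·3!/7! = 12/5040
(j±m)!: 1!·2!·2!·2!·2!·3! = 96
prefactor² = (2J+1)·Δ·N² = 48/35
  k=0: +1/(0!·1!·2!·2!·0!·1!) = 1/4
  k=1: −1/(1!·0!·1!·1!·1!·2!) = -1/2
Σ = -1/4  ⇒  CG² = 48/35·(-1/4)² = 3/35
CG = −√(3/35) = -0.292770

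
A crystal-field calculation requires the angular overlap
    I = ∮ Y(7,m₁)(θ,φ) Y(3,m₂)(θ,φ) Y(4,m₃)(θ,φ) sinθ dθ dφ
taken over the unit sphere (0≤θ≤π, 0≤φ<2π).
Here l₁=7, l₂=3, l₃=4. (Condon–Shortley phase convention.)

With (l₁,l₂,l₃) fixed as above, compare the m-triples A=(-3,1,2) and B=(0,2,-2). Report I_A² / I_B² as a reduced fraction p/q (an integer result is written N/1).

60/7

l's match ⇒ only the (l;m) 3-j factors differ between A and B.
A: triangle coeff Δ(7,3,4) = 1/45045; Σ_t [4,4]: t=4:+1/69120 = 1/69120; (3j)²=4/143 [(7 3 4; -3 1 2)], sign=+1
B: triangle coeff Δ(7,3,4) = 1/45045; Σ_t [5,5]: t=5:−1/172800 = -1/172800; (3j)²=7/2145 [(7 3 4; 0 2 -2)], sign=-1
I_A²/I_B² = (4/143)/(7/2145) = 60/7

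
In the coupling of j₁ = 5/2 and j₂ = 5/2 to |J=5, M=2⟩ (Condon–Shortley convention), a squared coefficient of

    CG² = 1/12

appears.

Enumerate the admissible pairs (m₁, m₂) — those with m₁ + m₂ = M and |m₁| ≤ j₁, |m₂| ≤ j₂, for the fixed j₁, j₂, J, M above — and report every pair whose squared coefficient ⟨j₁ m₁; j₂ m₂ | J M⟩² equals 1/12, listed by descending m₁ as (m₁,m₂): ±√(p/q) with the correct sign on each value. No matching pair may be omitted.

(5/2,-1/2): +√(1/12); (-1/2,5/2): +√(1/12)

Admissible pairs with m₁+m₂ = M = 2: (-1/2,5/2), (1/2,3/2), (3/2,1/2), (5/2,-1/2)
  (m₁,m₂)=(5/2,-1/2): CG² = 1/12, CG = +√(1/12)   ← matches the target
  (m₁,m₂)=(3/2,1/2): CG² = 5/12, CG = +√(5/12)
  (m₁,m₂)=(1/2,3/2): CG² = 5/12, CG = +√(5/12)
  (m₁,m₂)=(-1/2,5/2): CG² = 1/12, CG = +√(1/12)   ← matches the target
Pairs with CG² = 1/12: (5/2,-1/2): +√(1/12); (-1/2,5/2): +√(1/12)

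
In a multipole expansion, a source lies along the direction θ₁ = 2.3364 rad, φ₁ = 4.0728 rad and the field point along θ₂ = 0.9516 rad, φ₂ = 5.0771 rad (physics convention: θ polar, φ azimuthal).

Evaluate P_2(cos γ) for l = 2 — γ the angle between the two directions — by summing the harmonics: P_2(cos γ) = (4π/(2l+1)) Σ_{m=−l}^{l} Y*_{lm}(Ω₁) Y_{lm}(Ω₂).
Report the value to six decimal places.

Summing Y*_{l m}(θ₁,φ₁)·Y_{l m}(θ₂,φ₂) over m ∈ [−2, 2]; prefactor 4π/(2·2+1) = 2.513274:
  [-2]  conj(Y_{2,-2})(Ω₁) = -0.05773 + 0.19230j ; Y_{2,-2}(Ω₂) = -0.19098 + 0.17072j ; Δ = -0.02180 - 0.04658j
  [-1]  conj(Y_{2,-1})(Ω₁) = 0.23037 + 0.30968j ; Y_{2,-1}(Ω₂) = 0.13023 + 0.34111j ; Δ = -0.07563 + 0.11891j
  [+0]  conj(Y_{2,0})(Ω₁) = 0.13897 + 0.00000j ; Y_{2,0}(Ω₂) = 0.00332 + 0.00000j ; Δ = 0.00046 + 0.00000j
  [+1]  conj(Y_{2,1})(Ω₁) = -0.23037 + 0.30968j ; Y_{2,1}(Ω₂) = -0.13023 + 0.34111j ; Δ = -0.07563 - 0.11891j
  [+2]  conj(Y_{2,2})(Ω₁) = -0.05773 - 0.19230j ; Y_{2,2}(Ω₂) = -0.19098 - 0.17072j ; Δ = -0.02180 + 0.04658j
Total Σ_m = -0.19442 + 0.00000j. Multiply by 2.513274: -0.48862 + 0.00000j. P_2(cos γ) = -0.488621

-0.488621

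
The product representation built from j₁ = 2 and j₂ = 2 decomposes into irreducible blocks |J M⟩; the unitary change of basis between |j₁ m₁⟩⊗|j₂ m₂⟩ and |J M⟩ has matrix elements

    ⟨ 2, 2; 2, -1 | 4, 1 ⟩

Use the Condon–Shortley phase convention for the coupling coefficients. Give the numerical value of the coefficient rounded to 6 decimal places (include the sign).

+0.267261

j₁+j₂−J=0  J+j₁−j₂=4  J−j₁+j₂=4  j₁+j₂+J+1=9
(j₁±m₁, j₂±m₂, J±M) = (4,0,1,3,5,3)
P² = 10368/7
sum k=0..0:
  [0] +1/144 = 1/144
S = 1/144
C² = P²·S² = 1/14 ; C = +0.267261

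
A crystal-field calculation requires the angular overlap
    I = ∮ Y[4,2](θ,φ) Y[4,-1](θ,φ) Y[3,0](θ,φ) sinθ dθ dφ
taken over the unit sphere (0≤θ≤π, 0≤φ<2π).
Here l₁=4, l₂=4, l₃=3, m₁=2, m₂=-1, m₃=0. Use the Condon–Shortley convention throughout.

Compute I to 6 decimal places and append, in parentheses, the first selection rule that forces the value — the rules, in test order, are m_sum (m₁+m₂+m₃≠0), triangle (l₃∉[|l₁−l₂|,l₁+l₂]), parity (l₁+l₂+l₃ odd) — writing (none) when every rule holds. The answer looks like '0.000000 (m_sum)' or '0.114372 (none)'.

0.000000 (m_sum)

Σmᵢ = 1 ≠ 0, so the φ-integral vanishes; I = 0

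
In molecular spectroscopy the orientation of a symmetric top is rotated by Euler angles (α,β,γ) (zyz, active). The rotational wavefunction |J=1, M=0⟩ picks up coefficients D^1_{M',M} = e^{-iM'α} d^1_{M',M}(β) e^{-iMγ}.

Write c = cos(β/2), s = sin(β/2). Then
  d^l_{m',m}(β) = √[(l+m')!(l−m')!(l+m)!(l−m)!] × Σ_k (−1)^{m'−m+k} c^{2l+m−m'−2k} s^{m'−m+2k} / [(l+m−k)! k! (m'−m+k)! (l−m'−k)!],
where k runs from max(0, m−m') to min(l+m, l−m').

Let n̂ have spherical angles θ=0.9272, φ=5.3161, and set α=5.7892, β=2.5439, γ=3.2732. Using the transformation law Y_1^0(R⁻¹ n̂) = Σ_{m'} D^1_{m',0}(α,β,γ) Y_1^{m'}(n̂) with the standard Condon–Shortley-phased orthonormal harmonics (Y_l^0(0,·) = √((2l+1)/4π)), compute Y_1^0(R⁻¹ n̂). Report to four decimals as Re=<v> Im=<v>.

Need the full column D^1_{m',0} for m'=−1..1 at α=5.7892, β=2.5439, γ=3.2732.
cos(β/2)=0.294418, sin(β/2)=0.955677
d^1_{-1,0}: single k=1 term ⇒ +0.397915;  D = +0.350344-0.188667i
d^1_{0,0}: k∈[0..1] ⇒ +0.086682 -0.913318 = -0.826636;  D = -0.826636+0.000000i
d^1_{1,0}: single k=0 term ⇒ -0.397915;  D = -0.350344-0.188667i
Y_1^{m'}(θ=0.9272,φ=5.3161) and Σ D·Y over m':
  (+0.3503-0.1887i)·(+0.1569+0.2275i)  (-0.8266+0.0000i)·(+0.2932+0.0000i)  (-0.3503-0.1887i)·(-0.1569+0.2275i)
Y_1^0(R⁻¹ n̂) = -0.046580+0.000000i

Re=-0.0466 Im=0.0000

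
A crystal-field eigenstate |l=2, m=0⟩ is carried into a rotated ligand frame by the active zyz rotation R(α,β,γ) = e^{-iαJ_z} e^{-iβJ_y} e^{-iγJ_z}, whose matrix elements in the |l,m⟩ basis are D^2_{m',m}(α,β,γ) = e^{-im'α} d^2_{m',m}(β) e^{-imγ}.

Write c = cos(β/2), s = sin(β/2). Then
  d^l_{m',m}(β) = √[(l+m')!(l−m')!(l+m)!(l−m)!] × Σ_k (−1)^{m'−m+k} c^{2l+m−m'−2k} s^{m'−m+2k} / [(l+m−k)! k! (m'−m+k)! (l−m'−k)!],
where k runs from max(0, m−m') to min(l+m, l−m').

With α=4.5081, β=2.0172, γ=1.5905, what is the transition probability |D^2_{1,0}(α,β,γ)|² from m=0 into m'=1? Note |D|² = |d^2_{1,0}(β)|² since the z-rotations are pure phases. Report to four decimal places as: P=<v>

Split into d^2_{1,0}(β=2.0172) × two z-phases.
Half-angle: c=0.533046, s=0.846086. N=√(6·1·2·2)=4.898979
k: max(0,(0)−(1))=0 … min(2+(0),2−(1))=1
  k=0: (−1)^1·4.8990/(2)·0.5330^3·0.8461^1 = -0.313895
  k=1: (−1)^2·4.8990/(2)·0.5330^1·0.8461^3 = +0.790832
d^2_{1,0}(2.0172) = -0.313895 +0.790832 = +0.476937
|D^2_{1,0}|² = |d^2_{1,0}(β)|² = (+0.476937)² = 0.227469 (the z-rotation phases have unit modulus)

P=0.2275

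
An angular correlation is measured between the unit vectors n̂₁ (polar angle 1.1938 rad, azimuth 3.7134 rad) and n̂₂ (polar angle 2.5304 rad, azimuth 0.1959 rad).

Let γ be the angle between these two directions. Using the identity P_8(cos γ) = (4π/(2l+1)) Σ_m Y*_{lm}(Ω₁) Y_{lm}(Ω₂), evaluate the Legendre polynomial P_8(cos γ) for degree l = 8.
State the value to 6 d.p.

-0.005518

Term-by-term m-sum for l=8 (normalisation 4π/17 = 0.739198):
  [-8]  conj(Y_{8,-8})(Ω₁) = (-0.039580, -0.285132) ; Y_{8,-8}(Ω₂) = (0.000022, -0.006061) ; Δ = (-0.001729, 0.000234)
  [-7]  conj(Y_{8,-7})(Ω₁) = (0.297083, 0.345818) ; Y_{8,-7}(Ω₂) = (-0.006857, 0.033912) ; Δ = (-0.013764, 0.007704)
  [-6]  conj(Y_{8,-6})(Ω₁) = (-0.240724, -0.071639) ; Y_{8,-6}(Ω₂) = (0.046908, -0.112387) ; Δ = (-0.019343, 0.023694)
  [-5]  conj(Y_{8,-5})(Ω₁) = (-0.193201, 0.056091) ; Y_{8,-5}(Ω₂) = (-0.163096, 0.242906) ; Δ = (0.017885, -0.056078)
  [-4]  conj(Y_{8,-4})(Ω₁) = (0.220768, -0.253530) ; Y_{8,-4}(Ω₂) = (0.332653, -0.331459) ; Δ = (-0.010596, -0.157513)
  [-3]  conj(Y_{8,-3})(Ω₁) = (0.007180, -0.049297) ; Y_{8,-3}(Ω₂) = (-0.349358, 0.232753) ; Δ = (0.008966, 0.018893)
  [-2]  conj(Y_{8,-2})(Ω₁) = (0.138835, 0.304988) ; Y_{8,-2}(Ω₂) = (-0.004876, 0.002014) ; Δ = (-0.001291, -0.001207)
  [-1]  conj(Y_{8,-1})(Ω₁) = (-0.012664, -0.008149) ; Y_{8,-1}(Ω₂) = (0.403355, -0.080044) ; Δ = (-0.005760, -0.002273)
  [+0]  conj(Y_{8,0})(Ω₁) = (-0.329009, -0.000000) ; Y_{8,0}(Ω₂) = (-0.133126, 0.000000) ; Δ = (0.043800, 0.000000)
  [+1]  conj(Y_{8,1})(Ω₁) = (0.012664, -0.008149) ; Y_{8,1}(Ω₂) = (-0.403355, -0.080044) ; Δ = (-0.005760, 0.002273)
  [+2]  conj(Y_{8,2})(Ω₁) = (0.138835, -0.304988) ; Y_{8,2}(Ω₂) = (-0.004876, -0.002014) ; Δ = (-0.001291, 0.001207)
  [+3]  conj(Y_{8,3})(Ω₁) = (-0.007180, -0.049297) ; Y_{8,3}(Ω₂) = (0.349358, 0.232753) ; Δ = (0.008966, -0.018893)
  [+4]  conj(Y_{8,4})(Ω₁) = (0.220768, 0.253530) ; Y_{8,4}(Ω₂) = (0.332653, 0.331459) ; Δ = (-0.010596, 0.157513)
  [+5]  conj(Y_{8,5})(Ω₁) = (0.193201, 0.056091) ; Y_{8,5}(Ω₂) = (0.163096, 0.242906) ; Δ = (0.017885, 0.056078)
  [+6]  conj(Y_{8,6})(Ω₁) = (-0.240724, 0.071639) ; Y_{8,6}(Ω₂) = (0.046908, 0.112387) ; Δ = (-0.019343, -0.023694)
  [+7]  conj(Y_{8,7})(Ω₁) = (-0.297083, 0.345818) ; Y_{8,7}(Ω₂) = (0.006857, 0.033912) ; Δ = (-0.013764, -0.007704)
  [+8]  conj(Y_{8,8})(Ω₁) = (-0.039580, 0.285132) ; Y_{8,8}(Ω₂) = (0.000022, 0.006061) ; Δ = (-0.001729, -0.000234)
Accumulated sum (-0.007465, -0.000000); after 4π/(2l+1) scaling, (-0.005518, -0.000000) ⇒ P_8 = -0.005518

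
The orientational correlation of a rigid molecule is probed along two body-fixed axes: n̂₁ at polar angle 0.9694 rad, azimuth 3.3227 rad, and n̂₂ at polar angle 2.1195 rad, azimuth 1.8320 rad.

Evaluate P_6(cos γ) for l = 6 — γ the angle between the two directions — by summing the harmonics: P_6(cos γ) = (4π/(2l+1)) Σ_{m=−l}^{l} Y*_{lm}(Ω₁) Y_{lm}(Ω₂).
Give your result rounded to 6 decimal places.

Expand P_6 via completeness: Σ_{m} conj(Y_{6,m}) at Ω₁ times Y_{6,m} at Ω₂ —
  m=-6: (0.070663, 0.134366) × (-0.000666, 0.186350) = (-0.025086, 0.013079)  (running Σ = (-0.025086, 0.013079))
  m=-5: (-0.222750, -0.283915) × (0.380880, 0.103273) = (-0.055520, -0.131142)  (running Σ = (-0.080607, -0.118063))
  m=-4: (0.311392, 0.275562) × (0.189134, -0.325794) = (0.148671, -0.049332)  (running Σ = (0.068064, -0.167395))
  m=-3: (-0.092204, -0.055687) × (0.001114, 0.001118) = (-0.000040, -0.000165)  (running Σ = (0.068024, -0.167560))
  m=-2: (-0.285835, -0.108313) × (0.298859, -0.172072) = (-0.104062, 0.016814)  (running Σ = (-0.036038, -0.150746))
  m=-1: (0.231003, 0.042300) × (-0.034046, -0.127364) = (-0.002477, -0.030862)  (running Σ = (-0.038515, -0.181607))
  m=0: (0.248571, -0.000000) × (0.311673, 0.000000) = (0.077473, 0.000000)  (running Σ = (0.038958, -0.181607))
  m=1: (-0.231003, 0.042300) × (0.034046, -0.127364) = (-0.002477, 0.030862)  (running Σ = (0.036480, -0.150746))
  m=2: (-0.285835, 0.108313) × (0.298859, 0.172072) = (-0.104062, -0.016814)  (running Σ = (-0.067582, -0.167560))
  m=3: (0.092204, -0.055687) × (-0.001114, 0.001118) = (-0.000040, 0.000165)  (running Σ = (-0.067622, -0.167395))
  m=4: (0.311392, -0.275562) × (0.189134, 0.325794) = (0.148671, 0.049332)  (running Σ = (0.081049, -0.118063))
  m=5: (0.222750, -0.283915) × (-0.380880, 0.103273) = (-0.055520, 0.131142)  (running Σ = (0.025529, 0.013079))
  m=6: (0.070663, -0.134366) × (-0.000666, -0.186350) = (-0.025086, -0.013079)  (running Σ = (0.000442, 0.000000))
Σ over m = (0.000442, 0.000000); ×(4π/13) → (0.000428, 0.000000). Real part: 0.000428

0.000428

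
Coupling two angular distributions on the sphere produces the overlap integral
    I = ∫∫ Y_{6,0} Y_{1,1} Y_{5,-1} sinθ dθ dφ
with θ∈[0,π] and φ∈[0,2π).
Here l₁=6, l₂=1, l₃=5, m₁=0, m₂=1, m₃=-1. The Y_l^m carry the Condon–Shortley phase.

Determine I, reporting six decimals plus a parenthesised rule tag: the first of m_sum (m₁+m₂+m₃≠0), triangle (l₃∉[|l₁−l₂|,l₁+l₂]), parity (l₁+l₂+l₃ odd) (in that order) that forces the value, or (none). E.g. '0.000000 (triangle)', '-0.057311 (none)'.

Rules hold: Σm=0, L=12 even, 5≤5≤7.
N = 13·3·11 = 429
Δ = 2!·10!·0!/13! = 1/858
Racah Σ t=1..1: t=1:−1/14400 = -1/14400
⇒ 3j(6 1 5; 0 0 0)² = 6/143, sgn +1
Racah Σ t=2..2: t=2:+1/34560 = 1/34560
⇒ 3j(6 1 5; 0 1 -1)² = 5/286, sgn +1
4πI² = N·(3j₀)²·(3jₘ)² = 45/143
I = +1·√(0.314685/4π) = 0.15824621
No selection rule forces the value: the integral is nonzero (none).

0.158246 (none)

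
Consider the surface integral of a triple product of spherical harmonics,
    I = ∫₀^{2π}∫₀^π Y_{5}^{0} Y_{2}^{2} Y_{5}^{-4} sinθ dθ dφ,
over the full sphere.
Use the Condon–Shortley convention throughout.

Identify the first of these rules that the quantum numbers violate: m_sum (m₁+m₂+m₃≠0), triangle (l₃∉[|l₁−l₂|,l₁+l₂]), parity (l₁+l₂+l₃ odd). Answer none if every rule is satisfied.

m_sum

azimuthal sum: 0 + 2 − 4 = -2  ✗
3 ≤ 5 ≤ 7 (triangle on l)
L = 5 + 2 + 5 = 12 (even)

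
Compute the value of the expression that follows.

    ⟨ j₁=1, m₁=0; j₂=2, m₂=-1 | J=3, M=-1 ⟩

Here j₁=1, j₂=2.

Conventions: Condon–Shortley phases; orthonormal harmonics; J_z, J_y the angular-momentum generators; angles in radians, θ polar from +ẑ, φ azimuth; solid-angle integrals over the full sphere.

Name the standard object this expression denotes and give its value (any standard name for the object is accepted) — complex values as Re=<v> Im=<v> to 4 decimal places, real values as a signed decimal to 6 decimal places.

This is a Clebsch–Gordan (vector-coupling) coefficient.
j₁+j₂−J=0  J+j₁−j₂=2  J−j₁+j₂=4  j₁+j₂+J+1=7
(j₁±m₁, j₂±m₂, J±M) = (1,1,1,3,2,4)
P² = 96/5
sum k=0..0:
  [0] +1/6 = 1/6
S = 1/6
C² = P²·S² = 8/15 ; C = +0.730297

Clebsch–Gordan coefficient, +√(8/15) ≈ +0.730297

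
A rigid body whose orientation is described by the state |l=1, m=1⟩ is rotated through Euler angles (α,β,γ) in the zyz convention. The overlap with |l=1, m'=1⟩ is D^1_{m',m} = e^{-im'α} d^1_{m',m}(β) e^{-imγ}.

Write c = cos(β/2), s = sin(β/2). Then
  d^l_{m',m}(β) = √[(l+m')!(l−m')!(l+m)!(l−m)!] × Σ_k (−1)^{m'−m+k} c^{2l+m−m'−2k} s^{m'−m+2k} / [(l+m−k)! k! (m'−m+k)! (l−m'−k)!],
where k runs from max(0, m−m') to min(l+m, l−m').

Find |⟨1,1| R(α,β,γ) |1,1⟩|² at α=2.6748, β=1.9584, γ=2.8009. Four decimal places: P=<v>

P=0.0967

Split into d^1_{1,1}(β=1.9584) × two z-phases.
Half-angle: c=0.557687, s=0.830051. N=√(2·1·2·1)=2.000000
The bounds max(0,m−m')=0 and min(l+m,l−m')=0 give 1 term
  k=0: (−1)^0·2.0000/(2)·0.5577^2·0.8301^0 = +0.311015
d^1_{1,1}(1.9584) = +0.311015
|D^1_{1,1}|² = |d^1_{1,1}(β)|² = (+0.311015)² = 0.096730 (the z-rotation phases have unit modulus)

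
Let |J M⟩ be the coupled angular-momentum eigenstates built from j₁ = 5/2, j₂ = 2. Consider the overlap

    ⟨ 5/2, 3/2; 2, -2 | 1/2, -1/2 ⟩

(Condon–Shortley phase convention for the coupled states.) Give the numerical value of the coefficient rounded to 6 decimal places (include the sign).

+0.258199

triangle: 4!*1!*0!/6! = 24/720
(j±m)!: 4!*1!*0!*4!*0!*1! = 576
prefactor² = (2J+1)*Δ*N² = 192/5
  k=0: +1/(0!*4!*1!*0!*0!*0!) = 1/24
Σ = 1/24  ⇒  CG² = 192/5*(1/24)² = 1/15
CG = +√(1/15) = +0.258199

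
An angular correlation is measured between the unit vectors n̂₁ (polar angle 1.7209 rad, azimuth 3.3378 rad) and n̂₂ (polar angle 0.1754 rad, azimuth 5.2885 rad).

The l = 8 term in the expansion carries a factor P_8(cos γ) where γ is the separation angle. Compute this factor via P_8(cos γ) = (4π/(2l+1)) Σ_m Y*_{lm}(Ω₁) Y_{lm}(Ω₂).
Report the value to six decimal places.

-0.066125

Term-by-term m-sum for l=8 (normalisation 4π/17 = 0.739198):
  m=-8: (+0.000536+0.470847i) × (-0.000000+0.000000i) = -0.000000-0.000000i  (running Σ = -0.000000-0.000000i)
  m=-7: (+0.055849+0.279318i) × (+0.000008+0.000006i) = -0.000001+0.000003i  (running Σ = -0.000002+0.000003i)
  m=-6: (-0.089634-0.215874i) × (+0.000137-0.000045i) = -0.000022-0.000026i  (running Σ = -0.000023-0.000023i)
  m=-5: (-0.170295-0.254473i) × (+0.000386-0.001445i) = -0.000433+0.000148i  (running Σ = -0.000457+0.000125i)
  m=-4: (+0.103189+0.103072i) × (-0.007749-0.008596i) = +0.000086-0.001686i  (running Σ = -0.000370-0.001561i)
  m=-3: (+0.256029+0.170915i) × (-0.065233+0.010363i) = -0.018473-0.008496i  (running Σ = -0.018843-0.010057i)
  m=-2: (-0.096720-0.040030i) × (-0.107397+0.241416i) = +0.020051-0.019051i  (running Σ = +0.001208-0.029108i)
  m=-1: (-0.300600-0.059749i) × (+0.353375+0.543968i) = -0.073723-0.184630i  (running Σ = -0.072515-0.213738i)
  m=0: (+0.092287-0.000000i) × (+0.602195+0.000000i) = +0.055575+0.000000i  (running Σ = -0.016940-0.213738i)
  m=1: (+0.300600-0.059749i) × (-0.353375+0.543968i) = -0.073723+0.184630i  (running Σ = -0.090663-0.029108i)
  m=2: (-0.096720+0.040030i) × (-0.107397-0.241416i) = +0.020051+0.019051i  (running Σ = -0.070612-0.010057i)
  m=3: (-0.256029+0.170915i) × (+0.065233+0.010363i) = -0.018473+0.008496i  (running Σ = -0.089085-0.001561i)
  m=4: (+0.103189-0.103072i) × (-0.007749+0.008596i) = +0.000086+0.001686i  (running Σ = -0.088998+0.000125i)
  m=5: (+0.170295-0.254473i) × (-0.000386-0.001445i) = -0.000433-0.000148i  (running Σ = -0.089432-0.000023i)
  m=6: (-0.089634+0.215874i) × (+0.000137+0.000045i) = -0.000022+0.000026i  (running Σ = -0.089454+0.000003i)
  m=7: (-0.055849+0.279318i) × (-0.000008+0.000006i) = -0.000001-0.000003i  (running Σ = -0.089455-0.000000i)
  m=8: (+0.000536-0.470847i) × (-0.000000-0.000000i) = -0.000000+0.000000i  (running Σ = -0.089455+0.000000i)
Total Σ_m = -0.089455+0.000000i. Multiply by 0.739198: -0.066125+0.000000i. P_8(cos γ) = -0.066125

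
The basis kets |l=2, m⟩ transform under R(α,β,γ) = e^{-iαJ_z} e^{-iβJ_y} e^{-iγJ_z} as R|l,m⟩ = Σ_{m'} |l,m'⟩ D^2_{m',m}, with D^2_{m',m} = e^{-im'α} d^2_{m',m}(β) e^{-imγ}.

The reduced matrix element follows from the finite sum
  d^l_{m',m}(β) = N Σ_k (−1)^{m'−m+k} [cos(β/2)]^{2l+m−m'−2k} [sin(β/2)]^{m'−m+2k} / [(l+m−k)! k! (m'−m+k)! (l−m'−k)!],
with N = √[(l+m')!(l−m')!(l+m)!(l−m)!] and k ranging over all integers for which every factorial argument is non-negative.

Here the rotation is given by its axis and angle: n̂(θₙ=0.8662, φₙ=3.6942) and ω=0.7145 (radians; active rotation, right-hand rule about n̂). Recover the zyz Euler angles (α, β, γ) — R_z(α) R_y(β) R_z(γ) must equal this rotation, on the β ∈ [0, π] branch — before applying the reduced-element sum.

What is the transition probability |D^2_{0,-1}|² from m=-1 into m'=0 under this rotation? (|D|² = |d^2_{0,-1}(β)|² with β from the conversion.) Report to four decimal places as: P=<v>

Axis–angle → zyz. n̂ = (sinθₙcosφₙ, sinθₙsinφₙ, cosθₙ) = (-0.648475, -0.399913, +0.647726), ω = 0.7145.
R = I cosω + sinω [n̂]ₓ + (1−cosω) n̂n̂ᵀ gives
  R = [+0.858271, -0.360988, -0.364771; +0.487844, +0.794537, +0.361552; +0.159308, -0.488261, +0.858034]
β = atan2(√(R₁₃²+R₂₃²), R₃₃) = 0.539367; α = atan2(R₂₃, R₁₃) mod 2π = 2.360626; γ = atan2(R₃₂, −R₃₁) mod 2π = 4.397004
First d^2_{0,-1}(β=0.5394), then the phase factors e^{-i(0)α} and e^{-i(-1)γ}:
With c≡cos(β/2)=0.963855 and s≡sin(β/2)=0.266426, N=[2·2·1·6]^{1/2}=4.898979
Admissible k: 0..1 (factorial args all ≥0)
  k=0: (−1)^1·4.8990/(2)·0.9639^3·0.2664^1 = -0.584371
  k=1: (−1)^2·4.8990/(2)·0.9639^1·0.2664^3 = +0.044650
d^2_{0,-1}(0.5394) = -0.584371 +0.044650 = -0.539721
|D^2_{0,-1}|² = |d^2_{0,-1}(β)|² = (-0.539721)² = 0.291299 (the z-rotation phases have unit modulus)

P=0.2913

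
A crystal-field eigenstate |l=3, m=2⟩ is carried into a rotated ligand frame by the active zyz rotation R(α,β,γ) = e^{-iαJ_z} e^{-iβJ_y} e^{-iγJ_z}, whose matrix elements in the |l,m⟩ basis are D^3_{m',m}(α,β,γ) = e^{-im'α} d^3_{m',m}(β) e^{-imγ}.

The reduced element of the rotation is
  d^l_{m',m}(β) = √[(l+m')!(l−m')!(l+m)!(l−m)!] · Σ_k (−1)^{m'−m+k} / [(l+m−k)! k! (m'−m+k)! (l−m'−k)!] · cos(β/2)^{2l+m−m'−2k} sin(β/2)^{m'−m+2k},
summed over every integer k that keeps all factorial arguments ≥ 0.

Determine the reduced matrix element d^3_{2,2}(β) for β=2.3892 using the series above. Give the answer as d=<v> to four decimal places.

d=-0.0763

d^3_{2,2}(β=2.3892) via the finite sum:
c=cos(2.389200/2)=0.367385, s=sin(2.389200/2)=0.930069; N=√[120·1·120·1]=120.000000
The bounds max(0,m−m')=0 and min(l+m,l−m')=1 give 2 terms
  k=0: (−1)^0·120.0000/(120)·0.3674^6·0.9301^0 = +0.002459
  k=1: (−1)^1·120.0000/(24)·0.3674^4·0.9301^2 = -0.078793
d^3_{2,2}(2.3892) = +0.002459 -0.078793 = -0.076334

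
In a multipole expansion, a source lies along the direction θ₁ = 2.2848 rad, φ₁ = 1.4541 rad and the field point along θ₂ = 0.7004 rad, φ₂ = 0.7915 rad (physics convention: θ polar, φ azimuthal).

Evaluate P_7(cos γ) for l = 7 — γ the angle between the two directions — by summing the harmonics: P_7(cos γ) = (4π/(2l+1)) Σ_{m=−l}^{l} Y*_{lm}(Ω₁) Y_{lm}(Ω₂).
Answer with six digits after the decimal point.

0.224885

Term-by-term m-sum for l=7 (normalisation 4π/15 = 0.837758):
  term(m=-7) = -0.000121-0.001622i   from Y*(Ω₁)=-0.051330-0.048196i, Y(Ω₂)=+0.017019+0.015624i
  term(m=-6) = +0.015730+0.017338i   from Y*(Ω₁)=+0.174575-0.147096i, Y(Ω₂)=+0.003754+0.102479i
  term(m=-5) = -0.109835-0.019013i   from Y*(Ω₁)=+0.228010+0.345387i, Y(Ω₂)=-0.184552+0.196172i
  term(m=-4) = +0.158534-0.084803i   from Y*(Ω₁)=-0.360503+0.181668i, Y(Ω₂)=-0.445235+0.010869i
  term(m=-3) = -0.007576+0.017102i   from Y*(Ω₁)=-0.016301-0.044644i, Y(Ω₂)=-0.283339-0.273151i
  term(m=-2) = -0.001808-0.007213i   from Y*(Ω₁)=-0.334430+0.079502i, Y(Ω₂)=+0.000264+0.021632i
  term(m=-1) = +0.064353+0.050214i   from Y*(Ω₁)=-0.024203-0.206456i, Y(Ω₂)=-0.275965+0.279353i
  term(m=+0) = +0.029883+0.000000i   from Y*(Ω₁)=-0.289416-0.000000i, Y(Ω₂)=-0.103253+0.000000i
  term(m=+1) = +0.064353-0.050214i   from Y*(Ω₁)=+0.024203-0.206456i, Y(Ω₂)=+0.275965+0.279353i
  term(m=+2) = -0.001808+0.007213i   from Y*(Ω₁)=-0.334430-0.079502i, Y(Ω₂)=+0.000264-0.021632i
  term(m=+3) = -0.007576-0.017102i   from Y*(Ω₁)=+0.016301-0.044644i, Y(Ω₂)=+0.283339-0.273151i
  term(m=+4) = +0.158534+0.084803i   from Y*(Ω₁)=-0.360503-0.181668i, Y(Ω₂)=-0.445235-0.010869i
  term(m=+5) = -0.109835+0.019013i   from Y*(Ω₁)=-0.228010+0.345387i, Y(Ω₂)=+0.184552+0.196172i
  term(m=+6) = +0.015730-0.017338i   from Y*(Ω₁)=+0.174575+0.147096i, Y(Ω₂)=+0.003754-0.102479i
  term(m=+7) = -0.000121+0.001622i   from Y*(Ω₁)=+0.051330-0.048196i, Y(Ω₂)=-0.017019+0.015624i
Accumulated sum +0.268437-0.000000i; after 4π/(2l+1) scaling, +0.224885-0.000000i ⇒ P_7 = 0.224885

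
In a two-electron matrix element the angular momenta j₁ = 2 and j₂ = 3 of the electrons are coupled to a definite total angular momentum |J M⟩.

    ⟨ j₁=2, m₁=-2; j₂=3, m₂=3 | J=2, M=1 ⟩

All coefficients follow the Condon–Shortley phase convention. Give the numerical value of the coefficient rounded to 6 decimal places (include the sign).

−√(5/14) = -0.597614

triangle: 3!·1!·3!/8! = 36/40320
(j±m)!: 0!·4!·6!·0!·3!·1! = 103680
prefactor² = (2J+1)·Δ·N² = 3240/7
  k=3: −1/(3!·0!·1!·3!·0!·0!) = -1/36
Σ = -1/36  ⇒  CG² = 3240/7·(-1/36)² = 5/14
CG = −√(5/14) = -0.597614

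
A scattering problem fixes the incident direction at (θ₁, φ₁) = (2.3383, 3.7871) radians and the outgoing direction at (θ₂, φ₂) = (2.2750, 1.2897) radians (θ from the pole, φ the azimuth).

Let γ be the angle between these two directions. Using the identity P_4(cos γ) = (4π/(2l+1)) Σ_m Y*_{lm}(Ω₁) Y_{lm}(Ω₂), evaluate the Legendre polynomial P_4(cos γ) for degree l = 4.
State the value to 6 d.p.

Addition theorem: P_4(cos γ) = (4π/9) Σ_m Y*_{lm}(Ω₁) Y_{lm}(Ω₂), m = −4…4:
  term(m=-4) = -0.014968-0.009485i   from Y*(Ω₁)=-0.100590+0.063004i, Y(Ω₂)=+0.064457+0.134668i
  term(m=-3) = +0.041126+0.108673i   from Y*(Ω₁)=-0.115838+0.302485i, Y(Ω₂)=+0.267910-0.238557i
  term(m=-2) = +0.043087-0.148491i   from Y*(Ω₁)=+0.113612+0.395422i, Y(Ω₂)=-0.317968-0.200323i
  term(m=-1) = +0.001089-0.000818i   from Y*(Ω₁)=+0.070766+0.053297i, Y(Ω₂)=+0.004265-0.014772i
  term(m=+0) = +0.127582+0.000000i   from Y*(Ω₁)=-0.352081-0.000000i, Y(Ω₂)=-0.362365+0.000000i
  term(m=+1) = +0.001089+0.000818i   from Y*(Ω₁)=-0.070766+0.053297i, Y(Ω₂)=-0.004265-0.014772i
  term(m=+2) = +0.043087+0.148491i   from Y*(Ω₁)=+0.113612-0.395422i, Y(Ω₂)=-0.317968+0.200323i
  term(m=+3) = +0.041126-0.108673i   from Y*(Ω₁)=+0.115838+0.302485i, Y(Ω₂)=-0.267910-0.238557i
  term(m=+4) = -0.014968+0.009485i   from Y*(Ω₁)=-0.100590-0.063004i, Y(Ω₂)=+0.064457-0.134668i
Σ over m = +0.268249-0.000000i; ×(4π/9) → +0.374547-0.000000i. Real part: 0.374547

0.374547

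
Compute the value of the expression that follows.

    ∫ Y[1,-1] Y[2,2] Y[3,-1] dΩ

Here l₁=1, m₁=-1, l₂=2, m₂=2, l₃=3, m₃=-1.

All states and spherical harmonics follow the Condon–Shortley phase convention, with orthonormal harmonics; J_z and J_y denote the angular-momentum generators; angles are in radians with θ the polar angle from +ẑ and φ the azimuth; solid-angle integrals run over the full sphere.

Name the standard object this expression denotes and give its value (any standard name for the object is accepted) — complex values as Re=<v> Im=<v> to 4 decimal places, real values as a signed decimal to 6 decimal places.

Gaunt coefficient, -0.082589

This is a Gaunt coefficient — the integral of a triple product of spherical harmonics over the sphere.
m-sum 0 ✓  L=6 even ✓  1≤3≤3 ✓
Π(2lᵢ+1) = 3×5×7 = 105
triangle coeff Δ(1,2,3) = 1/105
Σ_t [0,0]: t=0:+1/4 = 1/4
(3j)²=3/35 [(1 2 3; 0 0 0)], sign=-1
Σ_t [0,0]: t=0:+1/48 = 1/48
(3j)²=1/105 [(1 2 3; -1 2 -1)], sign=+1
⇒ 4πI² = 3/35
I = (-1)√(3/35/(4π)) = -0.08258890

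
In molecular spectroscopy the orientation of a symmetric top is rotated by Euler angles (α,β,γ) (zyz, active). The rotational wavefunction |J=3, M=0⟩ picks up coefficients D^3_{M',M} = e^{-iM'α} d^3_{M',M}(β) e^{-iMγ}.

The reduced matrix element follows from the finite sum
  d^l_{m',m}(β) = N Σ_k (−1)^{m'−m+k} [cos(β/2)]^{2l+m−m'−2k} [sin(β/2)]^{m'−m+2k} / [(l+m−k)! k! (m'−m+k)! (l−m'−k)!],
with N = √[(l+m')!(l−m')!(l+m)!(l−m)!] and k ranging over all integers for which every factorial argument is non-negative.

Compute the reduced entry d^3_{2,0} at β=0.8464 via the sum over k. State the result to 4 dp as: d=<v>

d^3_{2,0}(β=0.8464) via the finite sum:
With c≡cos(β/2)=0.911779 and s≡sin(β/2)=0.410680, N=[120·1·6·6]^{1/2}=65.726707
Admissible k: 0..1 (factorial args all ≥0)
  k=0: (−1)^2·65.7267/(12)·0.9118^4·0.4107^2 = +0.638451
  k=1: (−1)^3·65.7267/(12)·0.9118^2·0.4107^4 = -0.129526
d^3_{2,0}(0.8464) = +0.638451 -0.129526 = +0.508925

d=0.5089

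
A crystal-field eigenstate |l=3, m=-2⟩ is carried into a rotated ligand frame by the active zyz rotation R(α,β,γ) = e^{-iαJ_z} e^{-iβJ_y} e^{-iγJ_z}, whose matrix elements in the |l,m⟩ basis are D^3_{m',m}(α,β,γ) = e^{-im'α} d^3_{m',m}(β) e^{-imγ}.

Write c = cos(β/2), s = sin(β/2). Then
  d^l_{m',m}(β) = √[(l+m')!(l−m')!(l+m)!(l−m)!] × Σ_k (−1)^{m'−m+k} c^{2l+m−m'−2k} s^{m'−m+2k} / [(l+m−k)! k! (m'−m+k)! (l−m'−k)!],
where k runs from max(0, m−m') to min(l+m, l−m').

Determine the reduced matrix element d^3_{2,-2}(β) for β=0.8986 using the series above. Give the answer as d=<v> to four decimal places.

d=0.1377

d^3_{2,-2}(β=0.8986) via the finite sum:
Half-angle: c=0.900751, s=0.434335. N=√(120·1·1·120)=120.000000
Admissible k: 0..1 (factorial args all ≥0)
  k=0: (−1)^4·120.0000/(24)·0.9008^2·0.4343^4 = +0.144371
  k=1: (−1)^5·120.0000/(120)·0.9008^0·0.4343^6 = -0.006714
d^3_{2,-2}(0.8986) = +0.144371 -0.006714 = +0.137657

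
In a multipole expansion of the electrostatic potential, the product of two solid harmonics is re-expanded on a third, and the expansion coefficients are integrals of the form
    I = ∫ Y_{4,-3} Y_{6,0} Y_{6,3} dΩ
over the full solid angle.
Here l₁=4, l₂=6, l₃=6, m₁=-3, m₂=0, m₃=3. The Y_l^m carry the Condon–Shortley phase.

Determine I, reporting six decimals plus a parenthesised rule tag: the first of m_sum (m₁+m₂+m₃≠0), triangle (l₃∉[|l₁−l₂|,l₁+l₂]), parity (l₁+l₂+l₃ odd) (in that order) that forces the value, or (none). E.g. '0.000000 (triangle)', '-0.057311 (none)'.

m-sum 0 ✓  L=16 even ✓  2≤6≤10 ✓
Π(2lᵢ+1) = 9×13×13 = 1521
triangle coeff Δ(4,6,6) = 1/15315300
Σ_t [0,4]: t=0:+1/829440 t=1:−1/25920 t=2:+1/9216 t=3:−1/25920 t=4:+1/829440 = 7/207360
(3j)²=28/2431 [(4 6 6; 0 0 0)], sign=+1
Σ_t [3,4]: t=3:−1/103680 t=4:+1/207360 = -1/207360
(3j)²=21/2431 [(4 6 6; -3 0 3)], sign=+1
⇒ 4πI² = 5292/34969
I = (+1)√(5292/34969/(4π)) = 0.10973960
No selection rule forces the value: the integral is nonzero (none).

0.109740 (none)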